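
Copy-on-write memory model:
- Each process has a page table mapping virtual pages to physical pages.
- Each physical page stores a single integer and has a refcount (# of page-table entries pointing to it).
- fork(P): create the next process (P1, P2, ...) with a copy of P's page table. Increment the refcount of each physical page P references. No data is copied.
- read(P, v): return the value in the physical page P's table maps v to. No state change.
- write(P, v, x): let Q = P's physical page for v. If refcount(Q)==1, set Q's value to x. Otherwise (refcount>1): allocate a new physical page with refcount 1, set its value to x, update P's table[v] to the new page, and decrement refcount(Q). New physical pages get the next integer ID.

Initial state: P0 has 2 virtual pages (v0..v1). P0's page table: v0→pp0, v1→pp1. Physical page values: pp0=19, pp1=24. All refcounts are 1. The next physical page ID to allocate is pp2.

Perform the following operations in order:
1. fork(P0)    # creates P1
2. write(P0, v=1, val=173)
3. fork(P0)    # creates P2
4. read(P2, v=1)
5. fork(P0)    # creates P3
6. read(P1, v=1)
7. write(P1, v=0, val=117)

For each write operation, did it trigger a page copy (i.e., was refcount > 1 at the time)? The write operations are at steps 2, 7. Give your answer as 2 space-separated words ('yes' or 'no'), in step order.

Op 1: fork(P0) -> P1. 2 ppages; refcounts: pp0:2 pp1:2
Op 2: write(P0, v1, 173). refcount(pp1)=2>1 -> COPY to pp2. 3 ppages; refcounts: pp0:2 pp1:1 pp2:1
Op 3: fork(P0) -> P2. 3 ppages; refcounts: pp0:3 pp1:1 pp2:2
Op 4: read(P2, v1) -> 173. No state change.
Op 5: fork(P0) -> P3. 3 ppages; refcounts: pp0:4 pp1:1 pp2:3
Op 6: read(P1, v1) -> 24. No state change.
Op 7: write(P1, v0, 117). refcount(pp0)=4>1 -> COPY to pp3. 4 ppages; refcounts: pp0:3 pp1:1 pp2:3 pp3:1

yes yes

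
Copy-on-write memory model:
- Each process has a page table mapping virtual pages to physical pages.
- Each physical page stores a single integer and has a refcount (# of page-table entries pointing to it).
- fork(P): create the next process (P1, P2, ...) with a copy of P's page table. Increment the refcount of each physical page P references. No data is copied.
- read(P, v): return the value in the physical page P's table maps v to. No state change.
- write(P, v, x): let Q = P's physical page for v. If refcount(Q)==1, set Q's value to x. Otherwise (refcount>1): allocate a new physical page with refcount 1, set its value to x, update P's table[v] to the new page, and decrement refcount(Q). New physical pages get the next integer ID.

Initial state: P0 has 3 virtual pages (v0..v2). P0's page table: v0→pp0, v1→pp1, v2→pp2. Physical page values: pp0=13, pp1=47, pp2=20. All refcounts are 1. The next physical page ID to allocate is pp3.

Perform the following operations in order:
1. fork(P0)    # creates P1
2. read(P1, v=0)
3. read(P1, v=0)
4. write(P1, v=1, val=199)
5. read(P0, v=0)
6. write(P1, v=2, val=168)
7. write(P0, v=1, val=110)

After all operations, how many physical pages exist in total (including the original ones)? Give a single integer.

Op 1: fork(P0) -> P1. 3 ppages; refcounts: pp0:2 pp1:2 pp2:2
Op 2: read(P1, v0) -> 13. No state change.
Op 3: read(P1, v0) -> 13. No state change.
Op 4: write(P1, v1, 199). refcount(pp1)=2>1 -> COPY to pp3. 4 ppages; refcounts: pp0:2 pp1:1 pp2:2 pp3:1
Op 5: read(P0, v0) -> 13. No state change.
Op 6: write(P1, v2, 168). refcount(pp2)=2>1 -> COPY to pp4. 5 ppages; refcounts: pp0:2 pp1:1 pp2:1 pp3:1 pp4:1
Op 7: write(P0, v1, 110). refcount(pp1)=1 -> write in place. 5 ppages; refcounts: pp0:2 pp1:1 pp2:1 pp3:1 pp4:1

Answer: 5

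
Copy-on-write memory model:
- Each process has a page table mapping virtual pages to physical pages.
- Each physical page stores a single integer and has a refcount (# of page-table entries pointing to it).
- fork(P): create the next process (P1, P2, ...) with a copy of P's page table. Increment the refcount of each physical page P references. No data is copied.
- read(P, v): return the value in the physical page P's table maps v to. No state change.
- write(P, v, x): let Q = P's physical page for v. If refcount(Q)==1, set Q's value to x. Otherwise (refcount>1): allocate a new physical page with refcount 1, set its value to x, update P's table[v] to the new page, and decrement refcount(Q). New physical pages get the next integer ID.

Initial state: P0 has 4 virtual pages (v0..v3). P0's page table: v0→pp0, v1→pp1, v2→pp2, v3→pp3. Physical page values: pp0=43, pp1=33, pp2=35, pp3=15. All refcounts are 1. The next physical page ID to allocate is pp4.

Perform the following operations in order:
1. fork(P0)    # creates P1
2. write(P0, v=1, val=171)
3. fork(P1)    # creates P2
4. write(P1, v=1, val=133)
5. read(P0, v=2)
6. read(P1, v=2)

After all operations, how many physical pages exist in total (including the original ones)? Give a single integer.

Op 1: fork(P0) -> P1. 4 ppages; refcounts: pp0:2 pp1:2 pp2:2 pp3:2
Op 2: write(P0, v1, 171). refcount(pp1)=2>1 -> COPY to pp4. 5 ppages; refcounts: pp0:2 pp1:1 pp2:2 pp3:2 pp4:1
Op 3: fork(P1) -> P2. 5 ppages; refcounts: pp0:3 pp1:2 pp2:3 pp3:3 pp4:1
Op 4: write(P1, v1, 133). refcount(pp1)=2>1 -> COPY to pp5. 6 ppages; refcounts: pp0:3 pp1:1 pp2:3 pp3:3 pp4:1 pp5:1
Op 5: read(P0, v2) -> 35. No state change.
Op 6: read(P1, v2) -> 35. No state change.

Answer: 6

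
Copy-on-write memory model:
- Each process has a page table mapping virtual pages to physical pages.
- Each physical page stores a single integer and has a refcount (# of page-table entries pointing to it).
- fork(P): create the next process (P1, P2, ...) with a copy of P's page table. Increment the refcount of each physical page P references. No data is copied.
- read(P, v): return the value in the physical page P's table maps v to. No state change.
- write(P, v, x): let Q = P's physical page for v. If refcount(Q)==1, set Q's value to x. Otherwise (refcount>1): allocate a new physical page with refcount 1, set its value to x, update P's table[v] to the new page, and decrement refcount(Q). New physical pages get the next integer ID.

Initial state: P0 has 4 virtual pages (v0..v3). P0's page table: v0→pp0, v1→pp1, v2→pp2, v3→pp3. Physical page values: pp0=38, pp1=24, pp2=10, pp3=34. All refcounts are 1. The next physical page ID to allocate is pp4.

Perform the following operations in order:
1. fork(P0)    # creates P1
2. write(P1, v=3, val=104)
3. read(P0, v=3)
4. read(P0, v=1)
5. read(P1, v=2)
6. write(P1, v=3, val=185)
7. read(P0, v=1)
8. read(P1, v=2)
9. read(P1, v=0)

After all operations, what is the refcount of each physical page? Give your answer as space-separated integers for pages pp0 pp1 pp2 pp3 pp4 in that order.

Op 1: fork(P0) -> P1. 4 ppages; refcounts: pp0:2 pp1:2 pp2:2 pp3:2
Op 2: write(P1, v3, 104). refcount(pp3)=2>1 -> COPY to pp4. 5 ppages; refcounts: pp0:2 pp1:2 pp2:2 pp3:1 pp4:1
Op 3: read(P0, v3) -> 34. No state change.
Op 4: read(P0, v1) -> 24. No state change.
Op 5: read(P1, v2) -> 10. No state change.
Op 6: write(P1, v3, 185). refcount(pp4)=1 -> write in place. 5 ppages; refcounts: pp0:2 pp1:2 pp2:2 pp3:1 pp4:1
Op 7: read(P0, v1) -> 24. No state change.
Op 8: read(P1, v2) -> 10. No state change.
Op 9: read(P1, v0) -> 38. No state change.

Answer: 2 2 2 1 1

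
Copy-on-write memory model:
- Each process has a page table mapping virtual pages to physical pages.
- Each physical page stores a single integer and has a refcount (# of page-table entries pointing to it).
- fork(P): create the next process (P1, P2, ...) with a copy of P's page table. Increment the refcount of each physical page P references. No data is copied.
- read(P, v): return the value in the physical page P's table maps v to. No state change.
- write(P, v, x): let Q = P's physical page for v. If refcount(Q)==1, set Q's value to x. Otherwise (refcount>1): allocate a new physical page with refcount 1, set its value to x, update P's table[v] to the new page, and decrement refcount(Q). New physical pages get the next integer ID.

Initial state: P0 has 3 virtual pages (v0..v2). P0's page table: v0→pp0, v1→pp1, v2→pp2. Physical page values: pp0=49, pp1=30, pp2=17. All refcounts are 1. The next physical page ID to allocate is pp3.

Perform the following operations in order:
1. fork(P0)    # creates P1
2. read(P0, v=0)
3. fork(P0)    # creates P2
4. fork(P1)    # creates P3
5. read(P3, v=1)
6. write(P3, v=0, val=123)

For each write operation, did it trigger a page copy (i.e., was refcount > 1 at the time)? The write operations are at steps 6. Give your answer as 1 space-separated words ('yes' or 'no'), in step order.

Op 1: fork(P0) -> P1. 3 ppages; refcounts: pp0:2 pp1:2 pp2:2
Op 2: read(P0, v0) -> 49. No state change.
Op 3: fork(P0) -> P2. 3 ppages; refcounts: pp0:3 pp1:3 pp2:3
Op 4: fork(P1) -> P3. 3 ppages; refcounts: pp0:4 pp1:4 pp2:4
Op 5: read(P3, v1) -> 30. No state change.
Op 6: write(P3, v0, 123). refcount(pp0)=4>1 -> COPY to pp3. 4 ppages; refcounts: pp0:3 pp1:4 pp2:4 pp3:1

yes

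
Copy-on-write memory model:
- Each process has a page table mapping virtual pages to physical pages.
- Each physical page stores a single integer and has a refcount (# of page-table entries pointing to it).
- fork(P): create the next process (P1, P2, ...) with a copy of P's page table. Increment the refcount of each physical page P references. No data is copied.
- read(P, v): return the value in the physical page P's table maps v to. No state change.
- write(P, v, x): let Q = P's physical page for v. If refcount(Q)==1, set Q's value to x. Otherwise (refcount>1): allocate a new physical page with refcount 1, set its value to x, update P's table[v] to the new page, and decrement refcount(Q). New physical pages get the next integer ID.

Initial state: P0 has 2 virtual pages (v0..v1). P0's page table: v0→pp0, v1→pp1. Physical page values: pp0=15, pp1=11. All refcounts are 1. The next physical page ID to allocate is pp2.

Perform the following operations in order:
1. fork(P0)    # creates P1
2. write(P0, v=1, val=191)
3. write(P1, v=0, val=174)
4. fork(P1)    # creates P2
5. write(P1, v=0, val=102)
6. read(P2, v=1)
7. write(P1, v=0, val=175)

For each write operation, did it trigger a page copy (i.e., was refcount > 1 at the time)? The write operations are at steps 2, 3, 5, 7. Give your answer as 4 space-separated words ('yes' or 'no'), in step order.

Op 1: fork(P0) -> P1. 2 ppages; refcounts: pp0:2 pp1:2
Op 2: write(P0, v1, 191). refcount(pp1)=2>1 -> COPY to pp2. 3 ppages; refcounts: pp0:2 pp1:1 pp2:1
Op 3: write(P1, v0, 174). refcount(pp0)=2>1 -> COPY to pp3. 4 ppages; refcounts: pp0:1 pp1:1 pp2:1 pp3:1
Op 4: fork(P1) -> P2. 4 ppages; refcounts: pp0:1 pp1:2 pp2:1 pp3:2
Op 5: write(P1, v0, 102). refcount(pp3)=2>1 -> COPY to pp4. 5 ppages; refcounts: pp0:1 pp1:2 pp2:1 pp3:1 pp4:1
Op 6: read(P2, v1) -> 11. No state change.
Op 7: write(P1, v0, 175). refcount(pp4)=1 -> write in place. 5 ppages; refcounts: pp0:1 pp1:2 pp2:1 pp3:1 pp4:1

yes yes yes no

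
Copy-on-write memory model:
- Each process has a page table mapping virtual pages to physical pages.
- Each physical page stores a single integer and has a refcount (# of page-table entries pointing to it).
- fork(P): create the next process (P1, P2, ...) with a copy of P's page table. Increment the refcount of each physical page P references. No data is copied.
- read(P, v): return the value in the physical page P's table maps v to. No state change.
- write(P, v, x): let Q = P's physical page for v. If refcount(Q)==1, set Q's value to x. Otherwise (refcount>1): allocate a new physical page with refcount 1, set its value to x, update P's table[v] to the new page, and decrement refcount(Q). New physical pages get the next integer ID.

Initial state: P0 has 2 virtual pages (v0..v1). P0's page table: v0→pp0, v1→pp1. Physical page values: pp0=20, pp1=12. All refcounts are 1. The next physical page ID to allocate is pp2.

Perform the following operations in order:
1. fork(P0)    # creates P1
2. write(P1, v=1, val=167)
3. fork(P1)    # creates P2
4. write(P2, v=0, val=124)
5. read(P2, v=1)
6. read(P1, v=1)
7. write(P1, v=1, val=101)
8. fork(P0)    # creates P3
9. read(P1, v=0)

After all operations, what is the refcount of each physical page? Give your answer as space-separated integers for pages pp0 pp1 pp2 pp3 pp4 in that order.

Op 1: fork(P0) -> P1. 2 ppages; refcounts: pp0:2 pp1:2
Op 2: write(P1, v1, 167). refcount(pp1)=2>1 -> COPY to pp2. 3 ppages; refcounts: pp0:2 pp1:1 pp2:1
Op 3: fork(P1) -> P2. 3 ppages; refcounts: pp0:3 pp1:1 pp2:2
Op 4: write(P2, v0, 124). refcount(pp0)=3>1 -> COPY to pp3. 4 ppages; refcounts: pp0:2 pp1:1 pp2:2 pp3:1
Op 5: read(P2, v1) -> 167. No state change.
Op 6: read(P1, v1) -> 167. No state change.
Op 7: write(P1, v1, 101). refcount(pp2)=2>1 -> COPY to pp4. 5 ppages; refcounts: pp0:2 pp1:1 pp2:1 pp3:1 pp4:1
Op 8: fork(P0) -> P3. 5 ppages; refcounts: pp0:3 pp1:2 pp2:1 pp3:1 pp4:1
Op 9: read(P1, v0) -> 20. No state change.

Answer: 3 2 1 1 1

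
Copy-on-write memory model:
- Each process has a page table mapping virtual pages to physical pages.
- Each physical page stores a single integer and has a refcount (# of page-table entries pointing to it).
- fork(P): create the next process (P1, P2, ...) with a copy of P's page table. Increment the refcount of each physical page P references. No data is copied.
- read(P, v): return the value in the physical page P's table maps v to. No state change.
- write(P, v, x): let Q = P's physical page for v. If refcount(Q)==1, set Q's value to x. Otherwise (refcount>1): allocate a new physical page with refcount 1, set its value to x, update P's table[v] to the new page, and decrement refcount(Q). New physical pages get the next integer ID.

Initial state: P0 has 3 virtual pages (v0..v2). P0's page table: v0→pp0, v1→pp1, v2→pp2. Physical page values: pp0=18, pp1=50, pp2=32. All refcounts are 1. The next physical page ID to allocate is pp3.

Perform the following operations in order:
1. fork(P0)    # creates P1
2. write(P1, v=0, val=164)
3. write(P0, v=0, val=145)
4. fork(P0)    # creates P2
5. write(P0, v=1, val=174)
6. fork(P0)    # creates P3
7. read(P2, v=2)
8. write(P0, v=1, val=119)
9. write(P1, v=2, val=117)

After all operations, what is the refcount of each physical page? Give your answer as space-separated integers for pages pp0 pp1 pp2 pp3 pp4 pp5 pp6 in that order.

Answer: 3 2 3 1 1 1 1

Derivation:
Op 1: fork(P0) -> P1. 3 ppages; refcounts: pp0:2 pp1:2 pp2:2
Op 2: write(P1, v0, 164). refcount(pp0)=2>1 -> COPY to pp3. 4 ppages; refcounts: pp0:1 pp1:2 pp2:2 pp3:1
Op 3: write(P0, v0, 145). refcount(pp0)=1 -> write in place. 4 ppages; refcounts: pp0:1 pp1:2 pp2:2 pp3:1
Op 4: fork(P0) -> P2. 4 ppages; refcounts: pp0:2 pp1:3 pp2:3 pp3:1
Op 5: write(P0, v1, 174). refcount(pp1)=3>1 -> COPY to pp4. 5 ppages; refcounts: pp0:2 pp1:2 pp2:3 pp3:1 pp4:1
Op 6: fork(P0) -> P3. 5 ppages; refcounts: pp0:3 pp1:2 pp2:4 pp3:1 pp4:2
Op 7: read(P2, v2) -> 32. No state change.
Op 8: write(P0, v1, 119). refcount(pp4)=2>1 -> COPY to pp5. 6 ppages; refcounts: pp0:3 pp1:2 pp2:4 pp3:1 pp4:1 pp5:1
Op 9: write(P1, v2, 117). refcount(pp2)=4>1 -> COPY to pp6. 7 ppages; refcounts: pp0:3 pp1:2 pp2:3 pp3:1 pp4:1 pp5:1 pp6:1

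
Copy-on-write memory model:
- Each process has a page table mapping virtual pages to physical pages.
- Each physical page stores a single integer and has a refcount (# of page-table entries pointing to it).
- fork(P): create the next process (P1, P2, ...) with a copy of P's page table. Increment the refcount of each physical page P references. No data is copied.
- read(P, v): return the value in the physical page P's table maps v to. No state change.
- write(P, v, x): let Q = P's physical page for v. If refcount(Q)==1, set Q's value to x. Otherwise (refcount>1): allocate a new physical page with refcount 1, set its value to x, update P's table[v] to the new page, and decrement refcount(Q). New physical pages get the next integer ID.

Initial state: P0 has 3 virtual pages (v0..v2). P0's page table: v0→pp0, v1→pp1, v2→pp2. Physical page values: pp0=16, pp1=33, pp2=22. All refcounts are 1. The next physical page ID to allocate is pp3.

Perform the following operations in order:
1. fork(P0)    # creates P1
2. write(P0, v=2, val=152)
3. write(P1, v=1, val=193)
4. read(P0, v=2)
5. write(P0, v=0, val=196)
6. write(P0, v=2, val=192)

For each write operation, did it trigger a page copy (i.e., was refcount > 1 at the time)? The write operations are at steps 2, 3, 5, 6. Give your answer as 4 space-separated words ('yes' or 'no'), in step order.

Op 1: fork(P0) -> P1. 3 ppages; refcounts: pp0:2 pp1:2 pp2:2
Op 2: write(P0, v2, 152). refcount(pp2)=2>1 -> COPY to pp3. 4 ppages; refcounts: pp0:2 pp1:2 pp2:1 pp3:1
Op 3: write(P1, v1, 193). refcount(pp1)=2>1 -> COPY to pp4. 5 ppages; refcounts: pp0:2 pp1:1 pp2:1 pp3:1 pp4:1
Op 4: read(P0, v2) -> 152. No state change.
Op 5: write(P0, v0, 196). refcount(pp0)=2>1 -> COPY to pp5. 6 ppages; refcounts: pp0:1 pp1:1 pp2:1 pp3:1 pp4:1 pp5:1
Op 6: write(P0, v2, 192). refcount(pp3)=1 -> write in place. 6 ppages; refcounts: pp0:1 pp1:1 pp2:1 pp3:1 pp4:1 pp5:1

yes yes yes no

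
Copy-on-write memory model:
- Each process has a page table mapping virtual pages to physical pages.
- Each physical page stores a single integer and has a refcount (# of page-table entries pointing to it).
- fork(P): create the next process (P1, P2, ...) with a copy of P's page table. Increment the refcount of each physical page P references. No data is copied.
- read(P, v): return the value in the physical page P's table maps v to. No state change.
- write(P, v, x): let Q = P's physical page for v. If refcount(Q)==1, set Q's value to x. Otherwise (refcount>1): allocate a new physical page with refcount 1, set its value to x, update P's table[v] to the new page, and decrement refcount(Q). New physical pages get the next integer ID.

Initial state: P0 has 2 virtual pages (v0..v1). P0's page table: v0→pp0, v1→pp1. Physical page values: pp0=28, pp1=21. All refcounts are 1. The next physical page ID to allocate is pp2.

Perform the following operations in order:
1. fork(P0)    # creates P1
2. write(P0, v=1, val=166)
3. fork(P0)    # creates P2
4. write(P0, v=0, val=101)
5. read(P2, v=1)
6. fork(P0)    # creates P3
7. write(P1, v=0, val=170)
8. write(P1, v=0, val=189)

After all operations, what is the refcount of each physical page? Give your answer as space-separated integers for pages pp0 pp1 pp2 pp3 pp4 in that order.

Answer: 1 1 3 2 1

Derivation:
Op 1: fork(P0) -> P1. 2 ppages; refcounts: pp0:2 pp1:2
Op 2: write(P0, v1, 166). refcount(pp1)=2>1 -> COPY to pp2. 3 ppages; refcounts: pp0:2 pp1:1 pp2:1
Op 3: fork(P0) -> P2. 3 ppages; refcounts: pp0:3 pp1:1 pp2:2
Op 4: write(P0, v0, 101). refcount(pp0)=3>1 -> COPY to pp3. 4 ppages; refcounts: pp0:2 pp1:1 pp2:2 pp3:1
Op 5: read(P2, v1) -> 166. No state change.
Op 6: fork(P0) -> P3. 4 ppages; refcounts: pp0:2 pp1:1 pp2:3 pp3:2
Op 7: write(P1, v0, 170). refcount(pp0)=2>1 -> COPY to pp4. 5 ppages; refcounts: pp0:1 pp1:1 pp2:3 pp3:2 pp4:1
Op 8: write(P1, v0, 189). refcount(pp4)=1 -> write in place. 5 ppages; refcounts: pp0:1 pp1:1 pp2:3 pp3:2 pp4:1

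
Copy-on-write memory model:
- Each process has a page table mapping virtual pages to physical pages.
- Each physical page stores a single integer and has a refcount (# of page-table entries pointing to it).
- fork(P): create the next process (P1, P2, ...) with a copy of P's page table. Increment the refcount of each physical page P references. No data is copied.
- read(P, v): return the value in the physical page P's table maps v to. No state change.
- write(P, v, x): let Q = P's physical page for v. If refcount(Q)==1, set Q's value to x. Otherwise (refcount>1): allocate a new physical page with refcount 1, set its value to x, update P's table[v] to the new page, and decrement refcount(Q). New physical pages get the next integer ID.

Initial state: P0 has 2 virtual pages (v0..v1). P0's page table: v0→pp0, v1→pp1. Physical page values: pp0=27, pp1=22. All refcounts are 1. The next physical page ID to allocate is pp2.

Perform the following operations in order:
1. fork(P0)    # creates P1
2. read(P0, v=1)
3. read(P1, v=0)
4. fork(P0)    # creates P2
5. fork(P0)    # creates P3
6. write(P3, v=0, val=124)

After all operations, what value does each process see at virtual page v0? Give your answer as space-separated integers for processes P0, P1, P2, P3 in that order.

Op 1: fork(P0) -> P1. 2 ppages; refcounts: pp0:2 pp1:2
Op 2: read(P0, v1) -> 22. No state change.
Op 3: read(P1, v0) -> 27. No state change.
Op 4: fork(P0) -> P2. 2 ppages; refcounts: pp0:3 pp1:3
Op 5: fork(P0) -> P3. 2 ppages; refcounts: pp0:4 pp1:4
Op 6: write(P3, v0, 124). refcount(pp0)=4>1 -> COPY to pp2. 3 ppages; refcounts: pp0:3 pp1:4 pp2:1
P0: v0 -> pp0 = 27
P1: v0 -> pp0 = 27
P2: v0 -> pp0 = 27
P3: v0 -> pp2 = 124

Answer: 27 27 27 124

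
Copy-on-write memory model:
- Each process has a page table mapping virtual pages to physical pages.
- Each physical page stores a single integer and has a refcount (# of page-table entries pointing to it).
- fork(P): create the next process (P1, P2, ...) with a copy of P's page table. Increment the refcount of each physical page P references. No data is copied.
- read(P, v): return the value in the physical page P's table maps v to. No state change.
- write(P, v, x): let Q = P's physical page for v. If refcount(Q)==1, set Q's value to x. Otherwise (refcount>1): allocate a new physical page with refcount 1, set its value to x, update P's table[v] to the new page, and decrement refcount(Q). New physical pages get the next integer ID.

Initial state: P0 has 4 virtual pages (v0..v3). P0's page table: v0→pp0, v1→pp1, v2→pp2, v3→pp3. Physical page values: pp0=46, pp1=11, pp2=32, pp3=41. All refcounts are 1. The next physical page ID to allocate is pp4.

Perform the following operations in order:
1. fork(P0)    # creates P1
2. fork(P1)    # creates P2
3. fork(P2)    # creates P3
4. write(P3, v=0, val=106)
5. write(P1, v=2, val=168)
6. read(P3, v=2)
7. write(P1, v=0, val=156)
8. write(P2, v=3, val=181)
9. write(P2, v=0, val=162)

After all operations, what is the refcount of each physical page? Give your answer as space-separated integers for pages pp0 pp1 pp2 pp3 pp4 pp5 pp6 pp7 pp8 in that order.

Answer: 1 4 3 3 1 1 1 1 1

Derivation:
Op 1: fork(P0) -> P1. 4 ppages; refcounts: pp0:2 pp1:2 pp2:2 pp3:2
Op 2: fork(P1) -> P2. 4 ppages; refcounts: pp0:3 pp1:3 pp2:3 pp3:3
Op 3: fork(P2) -> P3. 4 ppages; refcounts: pp0:4 pp1:4 pp2:4 pp3:4
Op 4: write(P3, v0, 106). refcount(pp0)=4>1 -> COPY to pp4. 5 ppages; refcounts: pp0:3 pp1:4 pp2:4 pp3:4 pp4:1
Op 5: write(P1, v2, 168). refcount(pp2)=4>1 -> COPY to pp5. 6 ppages; refcounts: pp0:3 pp1:4 pp2:3 pp3:4 pp4:1 pp5:1
Op 6: read(P3, v2) -> 32. No state change.
Op 7: write(P1, v0, 156). refcount(pp0)=3>1 -> COPY to pp6. 7 ppages; refcounts: pp0:2 pp1:4 pp2:3 pp3:4 pp4:1 pp5:1 pp6:1
Op 8: write(P2, v3, 181). refcount(pp3)=4>1 -> COPY to pp7. 8 ppages; refcounts: pp0:2 pp1:4 pp2:3 pp3:3 pp4:1 pp5:1 pp6:1 pp7:1
Op 9: write(P2, v0, 162). refcount(pp0)=2>1 -> COPY to pp8. 9 ppages; refcounts: pp0:1 pp1:4 pp2:3 pp3:3 pp4:1 pp5:1 pp6:1 pp7:1 pp8:1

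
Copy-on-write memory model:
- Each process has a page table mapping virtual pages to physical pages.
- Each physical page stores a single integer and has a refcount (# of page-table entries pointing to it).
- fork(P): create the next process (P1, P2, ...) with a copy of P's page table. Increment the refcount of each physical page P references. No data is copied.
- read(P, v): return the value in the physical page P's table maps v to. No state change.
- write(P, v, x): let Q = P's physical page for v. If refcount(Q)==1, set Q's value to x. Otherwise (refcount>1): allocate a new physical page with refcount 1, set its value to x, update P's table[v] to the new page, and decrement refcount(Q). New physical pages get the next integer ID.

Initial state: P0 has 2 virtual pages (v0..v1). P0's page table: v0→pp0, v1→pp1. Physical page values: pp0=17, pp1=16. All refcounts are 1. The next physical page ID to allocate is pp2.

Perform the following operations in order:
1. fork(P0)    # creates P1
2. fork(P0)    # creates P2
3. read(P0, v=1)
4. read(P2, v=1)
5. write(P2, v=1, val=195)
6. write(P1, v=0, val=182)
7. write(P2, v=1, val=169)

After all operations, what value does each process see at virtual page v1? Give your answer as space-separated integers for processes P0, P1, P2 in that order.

Op 1: fork(P0) -> P1. 2 ppages; refcounts: pp0:2 pp1:2
Op 2: fork(P0) -> P2. 2 ppages; refcounts: pp0:3 pp1:3
Op 3: read(P0, v1) -> 16. No state change.
Op 4: read(P2, v1) -> 16. No state change.
Op 5: write(P2, v1, 195). refcount(pp1)=3>1 -> COPY to pp2. 3 ppages; refcounts: pp0:3 pp1:2 pp2:1
Op 6: write(P1, v0, 182). refcount(pp0)=3>1 -> COPY to pp3. 4 ppages; refcounts: pp0:2 pp1:2 pp2:1 pp3:1
Op 7: write(P2, v1, 169). refcount(pp2)=1 -> write in place. 4 ppages; refcounts: pp0:2 pp1:2 pp2:1 pp3:1
P0: v1 -> pp1 = 16
P1: v1 -> pp1 = 16
P2: v1 -> pp2 = 169

Answer: 16 16 169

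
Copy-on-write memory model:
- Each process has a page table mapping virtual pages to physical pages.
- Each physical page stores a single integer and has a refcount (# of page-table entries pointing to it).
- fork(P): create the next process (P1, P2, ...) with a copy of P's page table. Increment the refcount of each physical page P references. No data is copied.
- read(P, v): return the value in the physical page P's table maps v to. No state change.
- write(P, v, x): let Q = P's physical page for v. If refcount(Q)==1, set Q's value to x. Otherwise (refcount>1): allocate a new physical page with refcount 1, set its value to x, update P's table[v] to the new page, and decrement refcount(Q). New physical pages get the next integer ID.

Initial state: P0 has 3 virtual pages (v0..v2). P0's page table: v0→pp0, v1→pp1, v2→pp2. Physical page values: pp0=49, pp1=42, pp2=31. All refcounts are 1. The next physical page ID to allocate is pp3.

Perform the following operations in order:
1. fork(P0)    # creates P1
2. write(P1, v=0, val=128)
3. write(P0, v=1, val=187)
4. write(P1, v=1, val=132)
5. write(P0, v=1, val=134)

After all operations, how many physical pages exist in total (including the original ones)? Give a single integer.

Answer: 5

Derivation:
Op 1: fork(P0) -> P1. 3 ppages; refcounts: pp0:2 pp1:2 pp2:2
Op 2: write(P1, v0, 128). refcount(pp0)=2>1 -> COPY to pp3. 4 ppages; refcounts: pp0:1 pp1:2 pp2:2 pp3:1
Op 3: write(P0, v1, 187). refcount(pp1)=2>1 -> COPY to pp4. 5 ppages; refcounts: pp0:1 pp1:1 pp2:2 pp3:1 pp4:1
Op 4: write(P1, v1, 132). refcount(pp1)=1 -> write in place. 5 ppages; refcounts: pp0:1 pp1:1 pp2:2 pp3:1 pp4:1
Op 5: write(P0, v1, 134). refcount(pp4)=1 -> write in place. 5 ppages; refcounts: pp0:1 pp1:1 pp2:2 pp3:1 pp4:1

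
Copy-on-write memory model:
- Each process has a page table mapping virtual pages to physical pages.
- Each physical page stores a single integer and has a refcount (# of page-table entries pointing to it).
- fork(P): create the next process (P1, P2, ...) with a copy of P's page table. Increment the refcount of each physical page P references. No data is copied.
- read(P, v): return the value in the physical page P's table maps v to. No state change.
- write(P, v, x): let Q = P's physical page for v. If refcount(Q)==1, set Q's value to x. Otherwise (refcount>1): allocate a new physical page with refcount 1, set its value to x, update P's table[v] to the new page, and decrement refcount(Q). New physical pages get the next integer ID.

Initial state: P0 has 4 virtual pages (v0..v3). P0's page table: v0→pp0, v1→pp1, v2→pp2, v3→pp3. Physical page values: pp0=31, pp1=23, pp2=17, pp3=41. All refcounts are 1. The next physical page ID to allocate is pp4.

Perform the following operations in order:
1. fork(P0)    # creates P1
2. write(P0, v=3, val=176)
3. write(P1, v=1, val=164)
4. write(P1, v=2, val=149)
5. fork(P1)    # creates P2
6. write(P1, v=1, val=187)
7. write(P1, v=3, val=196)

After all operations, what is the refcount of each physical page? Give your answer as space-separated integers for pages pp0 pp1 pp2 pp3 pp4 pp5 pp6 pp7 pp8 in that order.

Answer: 3 1 1 1 1 1 2 1 1

Derivation:
Op 1: fork(P0) -> P1. 4 ppages; refcounts: pp0:2 pp1:2 pp2:2 pp3:2
Op 2: write(P0, v3, 176). refcount(pp3)=2>1 -> COPY to pp4. 5 ppages; refcounts: pp0:2 pp1:2 pp2:2 pp3:1 pp4:1
Op 3: write(P1, v1, 164). refcount(pp1)=2>1 -> COPY to pp5. 6 ppages; refcounts: pp0:2 pp1:1 pp2:2 pp3:1 pp4:1 pp5:1
Op 4: write(P1, v2, 149). refcount(pp2)=2>1 -> COPY to pp6. 7 ppages; refcounts: pp0:2 pp1:1 pp2:1 pp3:1 pp4:1 pp5:1 pp6:1
Op 5: fork(P1) -> P2. 7 ppages; refcounts: pp0:3 pp1:1 pp2:1 pp3:2 pp4:1 pp5:2 pp6:2
Op 6: write(P1, v1, 187). refcount(pp5)=2>1 -> COPY to pp7. 8 ppages; refcounts: pp0:3 pp1:1 pp2:1 pp3:2 pp4:1 pp5:1 pp6:2 pp7:1
Op 7: write(P1, v3, 196). refcount(pp3)=2>1 -> COPY to pp8. 9 ppages; refcounts: pp0:3 pp1:1 pp2:1 pp3:1 pp4:1 pp5:1 pp6:2 pp7:1 pp8:1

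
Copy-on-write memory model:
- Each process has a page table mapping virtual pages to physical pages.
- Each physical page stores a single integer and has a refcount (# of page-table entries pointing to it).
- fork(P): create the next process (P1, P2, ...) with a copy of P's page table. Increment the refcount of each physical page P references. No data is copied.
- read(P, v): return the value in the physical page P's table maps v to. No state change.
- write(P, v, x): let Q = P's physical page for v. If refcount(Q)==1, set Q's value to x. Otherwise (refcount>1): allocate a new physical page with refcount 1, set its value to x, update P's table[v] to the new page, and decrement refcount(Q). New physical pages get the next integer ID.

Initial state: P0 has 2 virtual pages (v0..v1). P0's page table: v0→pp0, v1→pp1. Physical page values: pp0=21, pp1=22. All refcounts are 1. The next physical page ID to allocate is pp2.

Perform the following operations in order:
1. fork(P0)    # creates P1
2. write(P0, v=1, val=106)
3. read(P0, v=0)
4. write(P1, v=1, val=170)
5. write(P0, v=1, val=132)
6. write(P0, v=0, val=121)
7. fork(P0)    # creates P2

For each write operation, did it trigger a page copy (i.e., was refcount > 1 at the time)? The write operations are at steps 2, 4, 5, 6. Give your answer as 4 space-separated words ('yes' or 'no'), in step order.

Op 1: fork(P0) -> P1. 2 ppages; refcounts: pp0:2 pp1:2
Op 2: write(P0, v1, 106). refcount(pp1)=2>1 -> COPY to pp2. 3 ppages; refcounts: pp0:2 pp1:1 pp2:1
Op 3: read(P0, v0) -> 21. No state change.
Op 4: write(P1, v1, 170). refcount(pp1)=1 -> write in place. 3 ppages; refcounts: pp0:2 pp1:1 pp2:1
Op 5: write(P0, v1, 132). refcount(pp2)=1 -> write in place. 3 ppages; refcounts: pp0:2 pp1:1 pp2:1
Op 6: write(P0, v0, 121). refcount(pp0)=2>1 -> COPY to pp3. 4 ppages; refcounts: pp0:1 pp1:1 pp2:1 pp3:1
Op 7: fork(P0) -> P2. 4 ppages; refcounts: pp0:1 pp1:1 pp2:2 pp3:2

yes no no yes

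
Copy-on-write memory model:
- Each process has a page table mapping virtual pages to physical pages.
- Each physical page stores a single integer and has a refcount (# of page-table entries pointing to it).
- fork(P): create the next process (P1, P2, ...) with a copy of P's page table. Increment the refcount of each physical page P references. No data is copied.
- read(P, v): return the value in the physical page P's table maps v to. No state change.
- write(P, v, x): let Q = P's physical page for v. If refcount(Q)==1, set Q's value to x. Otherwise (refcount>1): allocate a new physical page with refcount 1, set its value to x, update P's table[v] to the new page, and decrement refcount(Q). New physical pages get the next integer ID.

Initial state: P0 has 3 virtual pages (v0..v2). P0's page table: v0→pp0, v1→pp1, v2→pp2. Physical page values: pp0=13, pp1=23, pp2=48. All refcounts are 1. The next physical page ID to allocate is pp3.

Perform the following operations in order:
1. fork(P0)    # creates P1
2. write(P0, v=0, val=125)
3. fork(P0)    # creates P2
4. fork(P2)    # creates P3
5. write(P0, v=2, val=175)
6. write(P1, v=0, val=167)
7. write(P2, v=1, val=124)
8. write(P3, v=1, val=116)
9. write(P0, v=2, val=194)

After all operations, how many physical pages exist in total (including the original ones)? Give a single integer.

Answer: 7

Derivation:
Op 1: fork(P0) -> P1. 3 ppages; refcounts: pp0:2 pp1:2 pp2:2
Op 2: write(P0, v0, 125). refcount(pp0)=2>1 -> COPY to pp3. 4 ppages; refcounts: pp0:1 pp1:2 pp2:2 pp3:1
Op 3: fork(P0) -> P2. 4 ppages; refcounts: pp0:1 pp1:3 pp2:3 pp3:2
Op 4: fork(P2) -> P3. 4 ppages; refcounts: pp0:1 pp1:4 pp2:4 pp3:3
Op 5: write(P0, v2, 175). refcount(pp2)=4>1 -> COPY to pp4. 5 ppages; refcounts: pp0:1 pp1:4 pp2:3 pp3:3 pp4:1
Op 6: write(P1, v0, 167). refcount(pp0)=1 -> write in place. 5 ppages; refcounts: pp0:1 pp1:4 pp2:3 pp3:3 pp4:1
Op 7: write(P2, v1, 124). refcount(pp1)=4>1 -> COPY to pp5. 6 ppages; refcounts: pp0:1 pp1:3 pp2:3 pp3:3 pp4:1 pp5:1
Op 8: write(P3, v1, 116). refcount(pp1)=3>1 -> COPY to pp6. 7 ppages; refcounts: pp0:1 pp1:2 pp2:3 pp3:3 pp4:1 pp5:1 pp6:1
Op 9: write(P0, v2, 194). refcount(pp4)=1 -> write in place. 7 ppages; refcounts: pp0:1 pp1:2 pp2:3 pp3:3 pp4:1 pp5:1 pp6:1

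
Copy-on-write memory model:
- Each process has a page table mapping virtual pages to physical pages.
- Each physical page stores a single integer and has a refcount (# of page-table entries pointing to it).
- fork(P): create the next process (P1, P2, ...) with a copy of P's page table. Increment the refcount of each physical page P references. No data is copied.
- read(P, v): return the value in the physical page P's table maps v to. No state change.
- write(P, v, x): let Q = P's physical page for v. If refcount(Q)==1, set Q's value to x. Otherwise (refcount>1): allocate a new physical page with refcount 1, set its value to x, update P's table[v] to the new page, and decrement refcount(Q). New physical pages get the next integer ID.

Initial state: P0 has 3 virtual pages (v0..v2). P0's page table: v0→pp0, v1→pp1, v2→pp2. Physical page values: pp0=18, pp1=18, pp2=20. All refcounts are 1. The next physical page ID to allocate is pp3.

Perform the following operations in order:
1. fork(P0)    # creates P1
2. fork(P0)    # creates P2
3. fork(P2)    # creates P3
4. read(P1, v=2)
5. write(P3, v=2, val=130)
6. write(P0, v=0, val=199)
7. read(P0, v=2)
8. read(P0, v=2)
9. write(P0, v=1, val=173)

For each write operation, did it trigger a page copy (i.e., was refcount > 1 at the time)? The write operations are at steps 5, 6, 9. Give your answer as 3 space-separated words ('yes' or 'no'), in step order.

Op 1: fork(P0) -> P1. 3 ppages; refcounts: pp0:2 pp1:2 pp2:2
Op 2: fork(P0) -> P2. 3 ppages; refcounts: pp0:3 pp1:3 pp2:3
Op 3: fork(P2) -> P3. 3 ppages; refcounts: pp0:4 pp1:4 pp2:4
Op 4: read(P1, v2) -> 20. No state change.
Op 5: write(P3, v2, 130). refcount(pp2)=4>1 -> COPY to pp3. 4 ppages; refcounts: pp0:4 pp1:4 pp2:3 pp3:1
Op 6: write(P0, v0, 199). refcount(pp0)=4>1 -> COPY to pp4. 5 ppages; refcounts: pp0:3 pp1:4 pp2:3 pp3:1 pp4:1
Op 7: read(P0, v2) -> 20. No state change.
Op 8: read(P0, v2) -> 20. No state change.
Op 9: write(P0, v1, 173). refcount(pp1)=4>1 -> COPY to pp5. 6 ppages; refcounts: pp0:3 pp1:3 pp2:3 pp3:1 pp4:1 pp5:1

yes yes yes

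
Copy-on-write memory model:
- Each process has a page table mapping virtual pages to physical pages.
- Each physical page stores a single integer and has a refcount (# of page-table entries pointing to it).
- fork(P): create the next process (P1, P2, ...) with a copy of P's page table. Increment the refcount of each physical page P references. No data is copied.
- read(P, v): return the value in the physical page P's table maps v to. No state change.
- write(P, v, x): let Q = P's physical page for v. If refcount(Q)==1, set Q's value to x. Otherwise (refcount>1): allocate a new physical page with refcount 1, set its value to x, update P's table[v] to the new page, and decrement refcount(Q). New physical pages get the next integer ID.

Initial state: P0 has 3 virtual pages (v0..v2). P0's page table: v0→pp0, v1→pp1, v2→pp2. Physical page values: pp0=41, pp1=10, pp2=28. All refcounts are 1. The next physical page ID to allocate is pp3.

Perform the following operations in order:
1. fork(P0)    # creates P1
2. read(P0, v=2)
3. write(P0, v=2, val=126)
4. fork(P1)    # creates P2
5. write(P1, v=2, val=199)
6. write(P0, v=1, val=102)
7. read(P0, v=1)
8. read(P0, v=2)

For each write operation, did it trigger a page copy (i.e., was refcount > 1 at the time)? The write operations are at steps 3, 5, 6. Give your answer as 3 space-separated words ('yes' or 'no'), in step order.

Op 1: fork(P0) -> P1. 3 ppages; refcounts: pp0:2 pp1:2 pp2:2
Op 2: read(P0, v2) -> 28. No state change.
Op 3: write(P0, v2, 126). refcount(pp2)=2>1 -> COPY to pp3. 4 ppages; refcounts: pp0:2 pp1:2 pp2:1 pp3:1
Op 4: fork(P1) -> P2. 4 ppages; refcounts: pp0:3 pp1:3 pp2:2 pp3:1
Op 5: write(P1, v2, 199). refcount(pp2)=2>1 -> COPY to pp4. 5 ppages; refcounts: pp0:3 pp1:3 pp2:1 pp3:1 pp4:1
Op 6: write(P0, v1, 102). refcount(pp1)=3>1 -> COPY to pp5. 6 ppages; refcounts: pp0:3 pp1:2 pp2:1 pp3:1 pp4:1 pp5:1
Op 7: read(P0, v1) -> 102. No state change.
Op 8: read(P0, v2) -> 126. No state change.

yes yes yes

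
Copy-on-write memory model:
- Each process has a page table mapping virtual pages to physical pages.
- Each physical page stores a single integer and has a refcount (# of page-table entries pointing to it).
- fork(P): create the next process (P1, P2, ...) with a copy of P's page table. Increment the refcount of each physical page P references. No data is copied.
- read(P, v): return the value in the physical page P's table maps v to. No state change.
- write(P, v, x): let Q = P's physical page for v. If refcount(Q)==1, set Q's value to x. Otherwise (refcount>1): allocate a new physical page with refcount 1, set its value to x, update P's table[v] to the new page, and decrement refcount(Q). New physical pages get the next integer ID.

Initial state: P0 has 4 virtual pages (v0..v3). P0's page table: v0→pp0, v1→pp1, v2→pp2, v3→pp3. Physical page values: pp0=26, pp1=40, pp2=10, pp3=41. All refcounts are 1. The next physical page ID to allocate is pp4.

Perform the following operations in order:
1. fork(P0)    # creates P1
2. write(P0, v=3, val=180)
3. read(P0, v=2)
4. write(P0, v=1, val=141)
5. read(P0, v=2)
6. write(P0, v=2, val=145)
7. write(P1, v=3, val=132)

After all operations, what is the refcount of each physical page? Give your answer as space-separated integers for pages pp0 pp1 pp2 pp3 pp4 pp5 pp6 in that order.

Op 1: fork(P0) -> P1. 4 ppages; refcounts: pp0:2 pp1:2 pp2:2 pp3:2
Op 2: write(P0, v3, 180). refcount(pp3)=2>1 -> COPY to pp4. 5 ppages; refcounts: pp0:2 pp1:2 pp2:2 pp3:1 pp4:1
Op 3: read(P0, v2) -> 10. No state change.
Op 4: write(P0, v1, 141). refcount(pp1)=2>1 -> COPY to pp5. 6 ppages; refcounts: pp0:2 pp1:1 pp2:2 pp3:1 pp4:1 pp5:1
Op 5: read(P0, v2) -> 10. No state change.
Op 6: write(P0, v2, 145). refcount(pp2)=2>1 -> COPY to pp6. 7 ppages; refcounts: pp0:2 pp1:1 pp2:1 pp3:1 pp4:1 pp5:1 pp6:1
Op 7: write(P1, v3, 132). refcount(pp3)=1 -> write in place. 7 ppages; refcounts: pp0:2 pp1:1 pp2:1 pp3:1 pp4:1 pp5:1 pp6:1

Answer: 2 1 1 1 1 1 1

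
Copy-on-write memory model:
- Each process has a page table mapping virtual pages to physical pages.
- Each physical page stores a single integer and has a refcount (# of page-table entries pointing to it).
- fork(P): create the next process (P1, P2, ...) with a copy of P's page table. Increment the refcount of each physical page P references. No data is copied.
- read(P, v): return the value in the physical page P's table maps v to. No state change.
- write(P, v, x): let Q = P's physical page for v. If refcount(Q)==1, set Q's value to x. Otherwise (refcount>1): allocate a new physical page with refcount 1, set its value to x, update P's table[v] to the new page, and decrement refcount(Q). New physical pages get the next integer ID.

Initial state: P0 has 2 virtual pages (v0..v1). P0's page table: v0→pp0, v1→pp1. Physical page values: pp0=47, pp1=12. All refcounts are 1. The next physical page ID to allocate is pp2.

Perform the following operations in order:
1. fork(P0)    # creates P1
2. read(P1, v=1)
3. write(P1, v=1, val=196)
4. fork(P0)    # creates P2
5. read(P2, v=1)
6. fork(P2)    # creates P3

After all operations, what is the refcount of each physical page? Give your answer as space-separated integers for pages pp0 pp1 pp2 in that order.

Op 1: fork(P0) -> P1. 2 ppages; refcounts: pp0:2 pp1:2
Op 2: read(P1, v1) -> 12. No state change.
Op 3: write(P1, v1, 196). refcount(pp1)=2>1 -> COPY to pp2. 3 ppages; refcounts: pp0:2 pp1:1 pp2:1
Op 4: fork(P0) -> P2. 3 ppages; refcounts: pp0:3 pp1:2 pp2:1
Op 5: read(P2, v1) -> 12. No state change.
Op 6: fork(P2) -> P3. 3 ppages; refcounts: pp0:4 pp1:3 pp2:1

Answer: 4 3 1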